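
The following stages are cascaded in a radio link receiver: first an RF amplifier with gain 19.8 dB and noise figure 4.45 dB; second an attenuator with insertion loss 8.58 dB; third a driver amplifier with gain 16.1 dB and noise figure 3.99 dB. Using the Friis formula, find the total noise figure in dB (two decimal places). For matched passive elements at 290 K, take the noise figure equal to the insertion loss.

4.72 dB

Convert to linear (a loss of L dB is a gain of −L dB): F_i = 10^(NF_i/10), G_i = 10^(G_i,dB/10)
  Stage 1: F_1 = 10^(4.45/10) = 2.786, G_1 = 10^(19.8/10) = 95.50
  Stage 2: F_2 = 10^(8.58/10) = 7.211, G_2 = 10^(−8.58/10) = 0.1387
  Stage 3: F_3 = 10^(3.99/10) = 2.506, G_3 = 10^(16.1/10) = 40.74
Friis cascade:
  F = 2.786 + (7.211 − 1)/95.50 + (2.506 − 1)/13.24 = 2.965
NF = 10 log₁₀(2.965) = 4.72 dB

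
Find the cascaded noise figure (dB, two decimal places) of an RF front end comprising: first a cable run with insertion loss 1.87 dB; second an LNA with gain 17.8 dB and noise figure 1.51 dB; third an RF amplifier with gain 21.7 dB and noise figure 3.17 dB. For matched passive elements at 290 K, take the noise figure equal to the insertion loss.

Convert to linear (a loss of L dB is a gain of −L dB): F_i = 10^(NF_i/10), G_i = 10^(G_i,dB/10)
  Stage 1: F_1 = 10^(1.87/10) = 1.538, G_1 = 10^(−1.87/10) = 0.6501
  Stage 2: F_2 = 10^(1.51/10) = 1.416, G_2 = 10^(17.8/10) = 60.26
  Stage 3: F_3 = 10^(3.17/10) = 2.075, G_3 = 10^(21.7/10) = 147.9
Friis cascade:
  F = 1.538 + (1.416 − 1)/0.6501 + (2.075 − 1)/39.17 = 2.205
NF = 10 log₁₀(2.205) = 3.43 dB

3.43 dB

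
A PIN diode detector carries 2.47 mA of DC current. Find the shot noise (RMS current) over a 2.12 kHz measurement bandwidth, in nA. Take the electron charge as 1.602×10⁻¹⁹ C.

1.30 nA

I_n = √(2qI·B)
2qI·B = 2 × 1.602×10⁻¹⁹ × 2.47×10⁻³ × 2.12×10³ = 1.68×10⁻¹⁸ A²
I_n = √(1.68×10⁻¹⁸) = 1.30×10⁻⁹ A = 1.30 nA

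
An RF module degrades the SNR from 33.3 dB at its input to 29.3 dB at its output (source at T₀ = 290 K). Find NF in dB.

NF (dB) = SNR_in(dB) − SNR_out(dB) when the source is at T₀
NF = 33.3 − 29.3 = 4.0 dB

4.0 dB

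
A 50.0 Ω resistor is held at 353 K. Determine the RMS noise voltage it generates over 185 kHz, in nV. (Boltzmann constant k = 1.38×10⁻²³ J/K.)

425 nV

V_n = √(4kTRB)
4kTRB = 4 × 1.38×10⁻²³ × 353 × 5.00×10¹ × 1.85×10⁵ = 1.80×10⁻¹³ V²
V_n = √(1.80×10⁻¹³) = 4.25×10⁻⁷ V = 425 nV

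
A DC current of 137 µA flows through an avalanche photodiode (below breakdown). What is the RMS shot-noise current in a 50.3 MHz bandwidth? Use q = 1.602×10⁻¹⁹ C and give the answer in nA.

47.0 nA

I_n = √(2qI·B)
2qI·B = 2 × 1.602×10⁻¹⁹ × 1.37×10⁻⁴ × 5.03×10⁷ = 2.21×10⁻¹⁵ A²
I_n = √(2.21×10⁻¹⁵) = 4.70×10⁻⁸ A = 47.0 nA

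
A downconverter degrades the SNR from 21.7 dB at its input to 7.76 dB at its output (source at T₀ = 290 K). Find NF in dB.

13.94 dB

NF (dB) = SNR_in(dB) − SNR_out(dB) when the source is at T₀
NF = 21.7 − 7.76 = 13.94 dB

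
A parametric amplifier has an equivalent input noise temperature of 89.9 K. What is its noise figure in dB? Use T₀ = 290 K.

1.17 dB

F = 1 + T_e/T₀ = 1 + 89.9/290 = 1.31
NF = 10 log₁₀(1.31) = 1.17 dB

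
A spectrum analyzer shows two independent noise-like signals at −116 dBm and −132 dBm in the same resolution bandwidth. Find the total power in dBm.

Convert to linear, add, convert back:
P₁ = 2.51×10⁻¹⁵ W, P₂ = 6.31×10⁻¹⁷ W
P_tot = 2.57×10⁻¹⁵ W → 10 log₁₀(P_tot / 10⁻³) = −115.9 dBm

−115.9 dBm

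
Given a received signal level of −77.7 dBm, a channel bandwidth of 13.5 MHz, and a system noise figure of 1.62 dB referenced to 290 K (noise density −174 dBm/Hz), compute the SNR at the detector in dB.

Noise floor: N = −174 + 10 log₁₀(B) + NF
10 log₁₀(1.35×10⁷) = 71.3 dB
N = −174 + 71.3 + 1.62 = −101.08 dBm
SNR = P_sig − N = −77.7 − (−101.08) = 23.38 dB → 23.4 dB

23.4 dB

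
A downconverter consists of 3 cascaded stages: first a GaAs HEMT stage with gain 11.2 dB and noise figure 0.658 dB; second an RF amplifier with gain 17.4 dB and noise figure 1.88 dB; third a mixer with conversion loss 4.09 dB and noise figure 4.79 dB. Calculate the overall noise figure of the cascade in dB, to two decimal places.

Convert to linear (a loss of L dB is a gain of −L dB): F_i = 10^(NF_i/10), G_i = 10^(G_i,dB/10)
  Stage 1: F_1 = 10^(0.658/10) = 1.164, G_1 = 10^(11.2/10) = 13.18
  Stage 2: F_2 = 10^(1.88/10) = 1.542, G_2 = 10^(17.4/10) = 54.95
  Stage 3: F_3 = 10^(4.79/10) = 3.013, G_3 = 10^(−4.09/10) = 0.3899
Friis cascade:
  F = 1.164 + (1.542 − 1)/13.18 + (3.013 − 1)/724.4 = 1.207
NF = 10 log₁₀(1.207) = 0.82 dB

0.82 dB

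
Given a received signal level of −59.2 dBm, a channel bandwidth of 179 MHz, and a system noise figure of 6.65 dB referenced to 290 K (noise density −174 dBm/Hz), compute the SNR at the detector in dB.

25.6 dB

Noise floor: N = −174 + 10 log₁₀(B) + NF
10 log₁₀(1.79×10⁸) = 82.53 dB
N = −174 + 82.53 + 6.65 = −84.82 dBm
SNR = P_sig − N = −59.2 − (−84.82) = 25.62 dB → 25.6 dB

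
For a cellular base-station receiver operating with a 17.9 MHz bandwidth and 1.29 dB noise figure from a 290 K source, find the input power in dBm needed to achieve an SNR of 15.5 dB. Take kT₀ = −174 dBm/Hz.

−84.7 dBm

Sensitivity = −174 + 10 log₁₀(B) + NF + SNR_min
= −174 + 72.53 + 1.29 + 15.5
= −84.68 dBm → −84.7 dBm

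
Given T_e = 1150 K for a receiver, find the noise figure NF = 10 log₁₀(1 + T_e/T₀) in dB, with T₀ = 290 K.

6.96 dB

F = 1 + T_e/T₀ = 1 + 1150/290 = 4.96552
NF = 10 log₁₀(4.96552) = 6.96 dB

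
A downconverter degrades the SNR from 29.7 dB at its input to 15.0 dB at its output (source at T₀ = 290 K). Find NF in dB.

14.7 dB

NF (dB) = SNR_in(dB) − SNR_out(dB) when the source is at T₀
NF = 29.7 − 15.0 = 14.7 dB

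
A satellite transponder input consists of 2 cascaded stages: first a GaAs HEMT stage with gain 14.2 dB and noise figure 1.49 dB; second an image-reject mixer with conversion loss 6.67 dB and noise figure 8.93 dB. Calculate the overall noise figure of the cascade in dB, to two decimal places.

Convert to linear (a loss of L dB is a gain of −L dB): F_i = 10^(NF_i/10), G_i = 10^(G_i,dB/10)
  Stage 1: F_1 = 10^(1.49/10) = 1.409, G_1 = 10^(14.2/10) = 26.30
  Stage 2: F_2 = 10^(8.93/10) = 7.816, G_2 = 10^(−6.67/10) = 0.2153
Friis cascade:
  F = 1.409 + (7.816 − 1)/26.30 = 1.668
NF = 10 log₁₀(1.668) = 2.22 dB

2.22 dB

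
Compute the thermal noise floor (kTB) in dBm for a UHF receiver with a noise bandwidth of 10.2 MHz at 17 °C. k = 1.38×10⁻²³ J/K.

−103.9 dBm

T = 17 °C + 273.15 = 290.15 K
P_n = kTB = 1.38×10⁻²³ × 290.15 × 1.02×10⁷ = 4.08×10⁻¹⁴ W
In dBm: 10 log₁₀(4.08×10⁻¹⁴ / 10⁻³) = −103.9 dBm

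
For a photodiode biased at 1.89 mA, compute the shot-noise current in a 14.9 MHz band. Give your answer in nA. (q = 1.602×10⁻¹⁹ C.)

95.0 nA

I_n = √(2qI·B)
2qI·B = 2 × 1.602×10⁻¹⁹ × 1.89×10⁻³ × 1.49×10⁷ = 9.02×10⁻¹⁵ A²
I_n = √(9.02×10⁻¹⁵) = 9.50×10⁻⁸ A = 95.0 nA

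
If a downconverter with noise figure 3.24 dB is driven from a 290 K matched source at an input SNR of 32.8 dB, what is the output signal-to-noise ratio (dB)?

29.56 dB

By definition F = SNR_in/SNR_out, so in dB: SNR_out = SNR_in − NF
SNR_out = 32.8 − 3.24 = 29.56 dB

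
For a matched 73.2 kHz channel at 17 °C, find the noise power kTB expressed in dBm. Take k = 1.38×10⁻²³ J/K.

T = 17 °C + 273.15 = 290.15 K
P_n = kTB = 1.38×10⁻²³ × 290.15 × 7.32×10⁴ = 2.93×10⁻¹⁶ W
In dBm: 10 log₁₀(2.93×10⁻¹⁶ / 10⁻³) = −125.3 dBm

−125.3 dBm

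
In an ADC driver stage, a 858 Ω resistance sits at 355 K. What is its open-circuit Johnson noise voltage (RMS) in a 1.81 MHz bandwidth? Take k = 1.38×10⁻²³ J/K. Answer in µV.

V_n = √(4kTRB)
4kTRB = 4 × 1.38×10⁻²³ × 355 × 8.58×10² × 1.81×10⁶ = 3.04×10⁻¹¹ V²
V_n = √(3.04×10⁻¹¹) = 5.52×10⁻⁶ V = 5.52 µV

5.52 µV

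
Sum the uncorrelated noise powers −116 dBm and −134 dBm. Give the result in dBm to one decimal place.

Convert to linear, add, convert back:
P₁ = 2.51×10⁻¹⁵ W, P₂ = 3.98×10⁻¹⁷ W
P_tot = 2.55×10⁻¹⁵ W → 10 log₁₀(P_tot / 10⁻³) = −115.9 dBm

−115.9 dBm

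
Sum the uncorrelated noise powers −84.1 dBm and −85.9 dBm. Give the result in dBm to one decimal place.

−81.9 dBm

Convert to linear, add, convert back:
P₁ = 3.89×10⁻¹² W, P₂ = 2.57×10⁻¹² W
P_tot = 6.46×10⁻¹² W → 10 log₁₀(P_tot / 10⁻³) = −81.9 dBm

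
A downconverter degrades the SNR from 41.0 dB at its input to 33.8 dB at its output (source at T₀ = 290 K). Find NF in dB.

NF (dB) = SNR_in(dB) − SNR_out(dB) when the source is at T₀
NF = 41.0 − 33.8 = 7.2 dB

7.2 dB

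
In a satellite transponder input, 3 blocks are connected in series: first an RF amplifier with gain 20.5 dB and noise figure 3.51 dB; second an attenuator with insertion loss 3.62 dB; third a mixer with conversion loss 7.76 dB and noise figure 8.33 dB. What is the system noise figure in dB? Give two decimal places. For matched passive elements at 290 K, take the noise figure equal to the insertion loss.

Convert to linear (a loss of L dB is a gain of −L dB): F_i = 10^(NF_i/10), G_i = 10^(G_i,dB/10)
  Stage 1: F_1 = 10^(3.51/10) = 2.244, G_1 = 10^(20.5/10) = 112.2
  Stage 2: F_2 = 10^(3.62/10) = 2.301, G_2 = 10^(−3.62/10) = 0.4345
  Stage 3: F_3 = 10^(8.33/10) = 6.808, G_3 = 10^(−7.76/10) = 0.1675
Friis cascade:
  F = 2.244 + (2.301 − 1)/112.2 + (6.808 − 1)/48.75 = 2.375
NF = 10 log₁₀(2.375) = 3.76 dB

3.76 dB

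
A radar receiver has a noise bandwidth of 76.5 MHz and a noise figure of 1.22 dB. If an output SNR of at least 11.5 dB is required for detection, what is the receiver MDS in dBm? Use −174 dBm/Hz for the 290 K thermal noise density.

−82.4 dBm

Sensitivity = −174 + 10 log₁₀(B) + NF + SNR_min
= −174 + 78.84 + 1.22 + 11.5
= −82.44 dBm → −82.4 dBm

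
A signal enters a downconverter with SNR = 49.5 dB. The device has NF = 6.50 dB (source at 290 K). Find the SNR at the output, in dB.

43.00 dB

By definition F = SNR_in/SNR_out, so in dB: SNR_out = SNR_in − NF
SNR_out = 49.5 − 6.50 = 43.00 dB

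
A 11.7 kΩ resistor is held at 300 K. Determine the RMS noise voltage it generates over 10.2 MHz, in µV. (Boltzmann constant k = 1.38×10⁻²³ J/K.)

V_n = √(4kTRB)
4kTRB = 4 × 1.38×10⁻²³ × 300 × 1.17×10⁴ × 1.02×10⁷ = 1.98×10⁻⁹ V²
V_n = √(1.98×10⁻⁹) = 4.45×10⁻⁵ V = 44.5 µV

44.5 µV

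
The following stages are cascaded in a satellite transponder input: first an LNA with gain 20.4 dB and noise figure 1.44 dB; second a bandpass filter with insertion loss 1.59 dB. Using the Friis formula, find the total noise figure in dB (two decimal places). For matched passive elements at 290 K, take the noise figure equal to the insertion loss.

Convert to linear (a loss of L dB is a gain of −L dB): F_i = 10^(NF_i/10), G_i = 10^(G_i,dB/10)
  Stage 1: F_1 = 10^(1.44/10) = 1.393, G_1 = 10^(20.4/10) = 109.6
  Stage 2: F_2 = 10^(1.59/10) = 1.442, G_2 = 10^(−1.59/10) = 0.6934
Friis cascade:
  F = 1.393 + (1.442 − 1)/109.6 = 1.397
NF = 10 log₁₀(1.397) = 1.45 dB

1.45 dB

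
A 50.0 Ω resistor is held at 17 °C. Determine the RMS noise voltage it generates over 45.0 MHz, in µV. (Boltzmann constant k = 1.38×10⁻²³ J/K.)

6.00 µV

T = 17 °C + 273.15 = 290.15 K
V_n = √(4kTRB)
4kTRB = 4 × 1.38×10⁻²³ × 290.15 × 5.00×10¹ × 4.50×10⁷ = 3.60×10⁻¹¹ V²
V_n = √(3.60×10⁻¹¹) = 6.00×10⁻⁶ V = 6.00 µV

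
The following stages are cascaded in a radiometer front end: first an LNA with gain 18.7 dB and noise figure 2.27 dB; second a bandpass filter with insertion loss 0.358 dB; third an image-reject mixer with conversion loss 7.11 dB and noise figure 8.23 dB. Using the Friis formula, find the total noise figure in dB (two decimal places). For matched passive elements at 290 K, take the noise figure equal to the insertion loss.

2.48 dB

Convert to linear (a loss of L dB is a gain of −L dB): F_i = 10^(NF_i/10), G_i = 10^(G_i,dB/10)
  Stage 1: F_1 = 10^(2.27/10) = 1.687, G_1 = 10^(18.7/10) = 74.13
  Stage 2: F_2 = 10^(0.358/10) = 1.086, G_2 = 10^(−0.358/10) = 0.9209
  Stage 3: F_3 = 10^(8.23/10) = 6.653, G_3 = 10^(−7.11/10) = 0.1945
Friis cascade:
  F = 1.687 + (1.086 − 1)/74.13 + (6.653 − 1)/68.27 = 1.771
NF = 10 log₁₀(1.771) = 2.48 dB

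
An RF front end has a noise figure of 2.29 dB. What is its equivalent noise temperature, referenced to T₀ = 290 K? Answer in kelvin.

F = 10^(2.29/10) = 1.69434
T_e = (F − 1)·T₀ = (1.69434 − 1) × 290 = 201 K

201 K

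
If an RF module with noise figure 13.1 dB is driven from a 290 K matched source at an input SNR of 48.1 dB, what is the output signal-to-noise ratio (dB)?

35.0 dB

By definition F = SNR_in/SNR_out, so in dB: SNR_out = SNR_in − NF
SNR_out = 48.1 − 13.1 = 35.0 dB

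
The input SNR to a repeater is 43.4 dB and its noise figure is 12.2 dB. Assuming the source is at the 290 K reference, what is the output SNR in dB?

31.2 dB

By definition F = SNR_in/SNR_out, so in dB: SNR_out = SNR_in − NF
SNR_out = 43.4 − 12.2 = 31.2 dB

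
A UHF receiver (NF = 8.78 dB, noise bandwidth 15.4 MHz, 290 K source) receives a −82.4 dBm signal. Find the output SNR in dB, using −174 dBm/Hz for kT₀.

Noise floor: N = −174 + 10 log₁₀(B) + NF
10 log₁₀(1.54×10⁷) = 71.88 dB
N = −174 + 71.88 + 8.78 = −93.34 dBm
SNR = P_sig − N = −82.4 − (−93.34) = 10.94 dB → 10.9 dB

10.9 dB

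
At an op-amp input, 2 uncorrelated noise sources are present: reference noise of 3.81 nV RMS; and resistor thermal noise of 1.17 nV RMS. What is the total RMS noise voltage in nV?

Uncorrelated sources add in power (mean-square): V_tot = √(ΣV_i²)
V_tot = √[(3.81×10⁻⁹)² + (1.17×10⁻⁹)²] = 3.99×10⁻⁹ V = 3.99 nV

3.99 nV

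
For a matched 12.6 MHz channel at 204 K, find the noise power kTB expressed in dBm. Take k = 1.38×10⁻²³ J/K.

P_n = kTB = 1.38×10⁻²³ × 204 × 1.26×10⁷ = 3.55×10⁻¹⁴ W
In dBm: 10 log₁₀(3.55×10⁻¹⁴ / 10⁻³) = −104.5 dBm

−104.5 dBm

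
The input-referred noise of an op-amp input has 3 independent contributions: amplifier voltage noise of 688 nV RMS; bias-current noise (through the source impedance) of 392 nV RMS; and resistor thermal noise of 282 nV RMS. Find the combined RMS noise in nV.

841 nV

Uncorrelated sources add in power (mean-square): V_tot = √(ΣV_i²)
V_tot = √[(6.88×10⁻⁷)² + (3.92×10⁻⁷)² + (2.82×10⁻⁷)²] = 8.41×10⁻⁷ V = 841 nV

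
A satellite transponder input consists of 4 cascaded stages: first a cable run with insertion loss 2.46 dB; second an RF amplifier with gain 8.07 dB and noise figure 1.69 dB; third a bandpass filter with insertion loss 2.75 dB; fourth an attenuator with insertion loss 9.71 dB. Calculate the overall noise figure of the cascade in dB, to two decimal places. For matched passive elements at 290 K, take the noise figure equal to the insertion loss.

8.55 dB

Convert to linear (a loss of L dB is a gain of −L dB): F_i = 10^(NF_i/10), G_i = 10^(G_i,dB/10)
  Stage 1: F_1 = 10^(2.46/10) = 1.762, G_1 = 10^(−2.46/10) = 0.5675
  Stage 2: F_2 = 10^(1.69/10) = 1.476, G_2 = 10^(8.07/10) = 6.412
  Stage 3: F_3 = 10^(2.75/10) = 1.884, G_3 = 10^(−2.75/10) = 0.5309
  Stage 4: F_4 = 10^(9.71/10) = 9.354, G_4 = 10^(−9.71/10) = 0.1069
Friis cascade:
  F = 1.762 + (1.476 − 1)/0.5675 + (1.884 − 1)/3.639 + (9.354 − 1)/1.932 = 7.167
NF = 10 log₁₀(7.167) = 8.55 dB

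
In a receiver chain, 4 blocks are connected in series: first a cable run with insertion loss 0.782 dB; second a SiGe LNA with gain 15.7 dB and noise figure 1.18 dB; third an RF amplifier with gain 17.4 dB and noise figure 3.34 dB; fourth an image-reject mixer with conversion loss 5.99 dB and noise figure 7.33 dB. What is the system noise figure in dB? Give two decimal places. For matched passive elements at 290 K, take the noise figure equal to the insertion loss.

2.07 dB

Convert to linear (a loss of L dB is a gain of −L dB): F_i = 10^(NF_i/10), G_i = 10^(G_i,dB/10)
  Stage 1: F_1 = 10^(0.782/10) = 1.197, G_1 = 10^(−0.782/10) = 0.8352
  Stage 2: F_2 = 10^(1.18/10) = 1.312, G_2 = 10^(15.7/10) = 37.15
  Stage 3: F_3 = 10^(3.34/10) = 2.158, G_3 = 10^(17.4/10) = 54.95
  Stage 4: F_4 = 10^(7.33/10) = 5.408, G_4 = 10^(−5.99/10) = 0.2518
Friis cascade:
  F = 1.197 + (1.312 − 1)/0.8352 + (2.158 − 1)/31.03 + (5.408 − 1)/1705 = 1.611
NF = 10 log₁₀(1.611) = 2.07 dB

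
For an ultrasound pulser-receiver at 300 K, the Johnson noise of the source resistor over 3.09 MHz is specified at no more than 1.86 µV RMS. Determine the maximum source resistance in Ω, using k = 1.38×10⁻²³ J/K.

67.6 Ω

Johnson–Nyquist: V_n = √(4kTRB) ⇒ R = V_n² / (4kTB)
4kTB = 4 × 1.38×10⁻²³ × 300 × 3.09×10⁶ = 5.12×10⁻¹⁴
R = (1.86×10⁻⁶)² / 5.12×10⁻¹⁴ = 6.76×10¹ Ω = 67.6 Ω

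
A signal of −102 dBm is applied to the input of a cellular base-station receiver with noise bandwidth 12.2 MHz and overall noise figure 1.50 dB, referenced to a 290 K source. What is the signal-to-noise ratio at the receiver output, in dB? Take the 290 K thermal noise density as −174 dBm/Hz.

Noise floor: N = −174 + 10 log₁₀(B) + NF
10 log₁₀(1.22×10⁷) = 70.86 dB
N = −174 + 70.86 + 1.50 = −101.64 dBm
SNR = P_sig − N = −102 − (−101.64) = −0.36 dB → −0.4 dB

−0.4 dB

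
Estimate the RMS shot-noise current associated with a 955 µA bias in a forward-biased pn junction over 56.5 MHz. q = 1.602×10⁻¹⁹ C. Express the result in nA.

I_n = √(2qI·B)
2qI·B = 2 × 1.602×10⁻¹⁹ × 9.55×10⁻⁴ × 5.65×10⁷ = 1.73×10⁻¹⁴ A²
I_n = √(1.73×10⁻¹⁴) = 1.31×10⁻⁷ A = 131 nA

131 nA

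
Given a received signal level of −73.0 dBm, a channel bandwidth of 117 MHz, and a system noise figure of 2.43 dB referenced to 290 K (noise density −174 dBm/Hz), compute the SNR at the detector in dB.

17.9 dB

Noise floor: N = −174 + 10 log₁₀(B) + NF
10 log₁₀(1.17×10⁸) = 80.68 dB
N = −174 + 80.68 + 2.43 = −90.89 dBm
SNR = P_sig − N = −73.0 − (−90.89) = 17.89 dB → 17.9 dB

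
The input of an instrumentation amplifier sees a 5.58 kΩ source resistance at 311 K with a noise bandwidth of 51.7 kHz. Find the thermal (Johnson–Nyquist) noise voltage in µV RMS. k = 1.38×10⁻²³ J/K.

V_n = √(4kTRB)
4kTRB = 4 × 1.38×10⁻²³ × 311 × 5.58×10³ × 5.17×10⁴ = 4.95×10⁻¹² V²
V_n = √(4.95×10⁻¹²) = 2.23×10⁻⁶ V = 2.23 µV

2.23 µV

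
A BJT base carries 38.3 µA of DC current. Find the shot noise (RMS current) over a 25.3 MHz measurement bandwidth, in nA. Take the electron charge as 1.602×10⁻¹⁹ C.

17.6 nA

I_n = √(2qI·B)
2qI·B = 2 × 1.602×10⁻¹⁹ × 3.83×10⁻⁵ × 2.53×10⁷ = 3.10×10⁻¹⁶ A²
I_n = √(3.10×10⁻¹⁶) = 1.76×10⁻⁸ A = 17.6 nA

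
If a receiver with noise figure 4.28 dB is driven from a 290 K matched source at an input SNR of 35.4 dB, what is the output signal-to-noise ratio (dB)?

By definition F = SNR_in/SNR_out, so in dB: SNR_out = SNR_in − NF
SNR_out = 35.4 − 4.28 = 31.12 dB

31.12 dB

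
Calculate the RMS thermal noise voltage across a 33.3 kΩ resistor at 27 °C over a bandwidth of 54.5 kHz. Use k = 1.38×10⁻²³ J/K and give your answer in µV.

5.48 µV

T = 27 °C + 273.15 = 300.15 K
V_n = √(4kTRB)
4kTRB = 4 × 1.38×10⁻²³ × 300.15 × 3.33×10⁴ × 5.45×10⁴ = 3.01×10⁻¹¹ V²
V_n = √(3.01×10⁻¹¹) = 5.48×10⁻⁶ V = 5.48 µV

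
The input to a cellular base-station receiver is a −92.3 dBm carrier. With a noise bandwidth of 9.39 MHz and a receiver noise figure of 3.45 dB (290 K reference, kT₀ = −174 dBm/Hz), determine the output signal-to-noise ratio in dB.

8.5 dB

Noise floor: N = −174 + 10 log₁₀(B) + NF
10 log₁₀(9.39×10⁶) = 69.73 dB
N = −174 + 69.73 + 3.45 = −100.82 dBm
SNR = P_sig − N = −92.3 − (−100.82) = 8.52 dB → 8.5 dB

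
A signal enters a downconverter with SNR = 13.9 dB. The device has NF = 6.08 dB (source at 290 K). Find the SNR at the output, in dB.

By definition F = SNR_in/SNR_out, so in dB: SNR_out = SNR_in − NF
SNR_out = 13.9 − 6.08 = 7.82 dB

7.82 dB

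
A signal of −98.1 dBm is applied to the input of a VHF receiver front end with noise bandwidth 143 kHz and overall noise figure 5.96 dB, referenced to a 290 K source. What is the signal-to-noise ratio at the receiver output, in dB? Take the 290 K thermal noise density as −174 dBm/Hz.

18.4 dB

Noise floor: N = −174 + 10 log₁₀(B) + NF
10 log₁₀(1.43×10⁵) = 51.55 dB
N = −174 + 51.55 + 5.96 = −116.49 dBm
SNR = P_sig − N = −98.1 − (−116.49) = 18.39 dB → 18.4 dB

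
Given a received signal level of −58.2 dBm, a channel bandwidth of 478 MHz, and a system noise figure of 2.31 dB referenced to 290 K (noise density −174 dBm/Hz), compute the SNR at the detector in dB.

Noise floor: N = −174 + 10 log₁₀(B) + NF
10 log₁₀(4.78×10⁸) = 86.79 dB
N = −174 + 86.79 + 2.31 = −84.90 dBm
SNR = P_sig − N = −58.2 − (−84.90) = 26.70 dB → 26.7 dB

26.7 dB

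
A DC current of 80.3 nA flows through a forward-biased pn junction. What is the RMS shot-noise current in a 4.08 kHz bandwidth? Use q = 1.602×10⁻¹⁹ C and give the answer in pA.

I_n = √(2qI·B)
2qI·B = 2 × 1.602×10⁻¹⁹ × 8.03×10⁻⁸ × 4.08×10³ = 1.05×10⁻²² A²
I_n = √(1.05×10⁻²²) = 1.02×10⁻¹¹ A = 10.2 pA

10.2 pA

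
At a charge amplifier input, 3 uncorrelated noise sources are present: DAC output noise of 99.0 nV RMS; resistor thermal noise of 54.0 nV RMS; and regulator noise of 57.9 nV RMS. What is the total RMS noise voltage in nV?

Uncorrelated sources add in power (mean-square): V_tot = √(ΣV_i²)
V_tot = √[(9.90×10⁻⁸)² + (5.40×10⁻⁸)² + (5.79×10⁻⁸)²] = 1.27×10⁻⁷ V = 127 nV

127 nV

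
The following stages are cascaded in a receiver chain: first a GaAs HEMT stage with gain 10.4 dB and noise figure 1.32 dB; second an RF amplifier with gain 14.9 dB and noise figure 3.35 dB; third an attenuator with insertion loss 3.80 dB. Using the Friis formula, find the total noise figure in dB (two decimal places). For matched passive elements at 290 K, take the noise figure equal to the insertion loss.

1.66 dB

Convert to linear (a loss of L dB is a gain of −L dB): F_i = 10^(NF_i/10), G_i = 10^(G_i,dB/10)
  Stage 1: F_1 = 10^(1.32/10) = 1.355, G_1 = 10^(10.4/10) = 10.96
  Stage 2: F_2 = 10^(3.35/10) = 2.163, G_2 = 10^(14.9/10) = 30.90
  Stage 3: F_3 = 10^(3.80/10) = 2.399, G_3 = 10^(−3.80/10) = 0.4169
Friis cascade:
  F = 1.355 + (2.163 − 1)/10.96 + (2.399 − 1)/338.8 = 1.465
NF = 10 log₁₀(1.465) = 1.66 dB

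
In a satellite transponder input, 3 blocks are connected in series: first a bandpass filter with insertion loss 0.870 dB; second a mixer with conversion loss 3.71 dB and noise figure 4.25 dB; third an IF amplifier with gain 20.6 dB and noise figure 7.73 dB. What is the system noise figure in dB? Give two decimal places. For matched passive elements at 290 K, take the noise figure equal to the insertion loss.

Convert to linear (a loss of L dB is a gain of −L dB): F_i = 10^(NF_i/10), G_i = 10^(G_i,dB/10)
  Stage 1: F_1 = 10^(0.870/10) = 1.222, G_1 = 10^(−0.870/10) = 0.8185
  Stage 2: F_2 = 10^(4.25/10) = 2.661, G_2 = 10^(−3.71/10) = 0.4256
  Stage 3: F_3 = 10^(7.73/10) = 5.929, G_3 = 10^(20.6/10) = 114.8
Friis cascade:
  F = 1.222 + (2.661 − 1)/0.8185 + (5.929 − 1)/0.3483 = 17.40
NF = 10 log₁₀(17.40) = 12.41 dB

12.41 dB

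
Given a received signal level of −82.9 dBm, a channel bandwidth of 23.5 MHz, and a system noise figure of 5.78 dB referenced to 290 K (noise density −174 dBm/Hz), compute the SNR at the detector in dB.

Noise floor: N = −174 + 10 log₁₀(B) + NF
10 log₁₀(2.35×10⁷) = 73.71 dB
N = −174 + 73.71 + 5.78 = −94.51 dBm
SNR = P_sig − N = −82.9 − (−94.51) = 11.61 dB → 11.6 dB

11.6 dB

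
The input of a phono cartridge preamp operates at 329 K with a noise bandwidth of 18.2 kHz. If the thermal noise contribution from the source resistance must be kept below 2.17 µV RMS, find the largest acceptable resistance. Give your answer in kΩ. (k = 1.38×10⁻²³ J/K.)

14.2 kΩ

Johnson–Nyquist: V_n = √(4kTRB) ⇒ R = V_n² / (4kTB)
4kTB = 4 × 1.38×10⁻²³ × 329 × 1.82×10⁴ = 3.31×10⁻¹⁶
R = (2.17×10⁻⁶)² / 3.31×10⁻¹⁶ = 1.42×10⁴ Ω = 14.2 kΩ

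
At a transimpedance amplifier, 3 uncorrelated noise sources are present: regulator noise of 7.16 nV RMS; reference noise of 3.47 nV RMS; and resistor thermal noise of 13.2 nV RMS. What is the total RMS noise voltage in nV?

Uncorrelated sources add in power (mean-square): V_tot = √(ΣV_i²)
V_tot = √[(7.16×10⁻⁹)² + (3.47×10⁻⁹)² + (1.32×10⁻⁸)²] = 1.54×10⁻⁸ V = 15.4 nV

15.4 nV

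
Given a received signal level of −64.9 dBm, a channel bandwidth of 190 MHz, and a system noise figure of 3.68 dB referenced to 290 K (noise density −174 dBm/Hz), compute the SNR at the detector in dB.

22.6 dB

Noise floor: N = −174 + 10 log₁₀(B) + NF
10 log₁₀(1.90×10⁸) = 82.79 dB
N = −174 + 82.79 + 3.68 = −87.53 dBm
SNR = P_sig − N = −64.9 − (−87.53) = 22.63 dB → 22.6 dB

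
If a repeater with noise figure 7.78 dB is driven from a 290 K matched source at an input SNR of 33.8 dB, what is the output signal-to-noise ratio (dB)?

By definition F = SNR_in/SNR_out, so in dB: SNR_out = SNR_in − NF
SNR_out = 33.8 − 7.78 = 26.02 dB

26.02 dB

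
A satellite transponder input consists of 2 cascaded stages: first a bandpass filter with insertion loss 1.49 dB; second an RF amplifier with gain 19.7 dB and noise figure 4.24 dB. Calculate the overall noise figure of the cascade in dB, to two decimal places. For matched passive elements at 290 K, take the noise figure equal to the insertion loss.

5.73 dB

Convert to linear (a loss of L dB is a gain of −L dB): F_i = 10^(NF_i/10), G_i = 10^(G_i,dB/10)
  Stage 1: F_1 = 10^(1.49/10) = 1.409, G_1 = 10^(−1.49/10) = 0.7096
  Stage 2: F_2 = 10^(4.24/10) = 2.655, G_2 = 10^(19.7/10) = 93.33
Friis cascade:
  F = 1.409 + (2.655 − 1)/0.7096 = 3.741
NF = 10 log₁₀(3.741) = 5.73 dB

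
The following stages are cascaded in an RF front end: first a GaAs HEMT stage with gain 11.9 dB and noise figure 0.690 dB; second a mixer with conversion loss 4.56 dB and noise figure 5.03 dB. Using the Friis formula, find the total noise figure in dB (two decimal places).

1.18 dB

Convert to linear (a loss of L dB is a gain of −L dB): F_i = 10^(NF_i/10), G_i = 10^(G_i,dB/10)
  Stage 1: F_1 = 10^(0.690/10) = 1.172, G_1 = 10^(11.9/10) = 15.49
  Stage 2: F_2 = 10^(5.03/10) = 3.184, G_2 = 10^(−4.56/10) = 0.3499
Friis cascade:
  F = 1.172 + (3.184 − 1)/15.49 = 1.313
NF = 10 log₁₀(1.313) = 1.18 dB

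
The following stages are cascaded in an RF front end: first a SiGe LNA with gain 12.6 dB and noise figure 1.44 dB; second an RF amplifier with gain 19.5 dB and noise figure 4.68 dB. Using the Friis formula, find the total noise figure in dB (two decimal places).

Convert to linear (a loss of L dB is a gain of −L dB): F_i = 10^(NF_i/10), G_i = 10^(G_i,dB/10)
  Stage 1: F_1 = 10^(1.44/10) = 1.393, G_1 = 10^(12.6/10) = 18.20
  Stage 2: F_2 = 10^(4.68/10) = 2.938, G_2 = 10^(19.5/10) = 89.13
Friis cascade:
  F = 1.393 + (2.938 − 1)/18.20 = 1.500
NF = 10 log₁₀(1.500) = 1.76 dB

1.76 dB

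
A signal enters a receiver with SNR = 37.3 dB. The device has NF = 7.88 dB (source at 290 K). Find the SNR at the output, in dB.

29.42 dB

By definition F = SNR_in/SNR_out, so in dB: SNR_out = SNR_in − NF
SNR_out = 37.3 − 7.88 = 29.42 dB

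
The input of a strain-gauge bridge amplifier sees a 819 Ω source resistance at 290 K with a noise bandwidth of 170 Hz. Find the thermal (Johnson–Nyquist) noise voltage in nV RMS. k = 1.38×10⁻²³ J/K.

V_n = √(4kTRB)
4kTRB = 4 × 1.38×10⁻²³ × 290 × 8.19×10² × 1.70×10² = 2.23×10⁻¹⁵ V²
V_n = √(2.23×10⁻¹⁵) = 4.72×10⁻⁸ V = 47.2 nV

47.2 nV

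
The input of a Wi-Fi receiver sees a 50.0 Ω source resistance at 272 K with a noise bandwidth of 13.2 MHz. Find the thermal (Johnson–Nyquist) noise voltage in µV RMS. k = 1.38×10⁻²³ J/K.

V_n = √(4kTRB)
4kTRB = 4 × 1.38×10⁻²³ × 272 × 5.00×10¹ × 1.32×10⁷ = 9.91×10⁻¹² V²
V_n = √(9.91×10⁻¹²) = 3.15×10⁻⁶ V = 3.15 µV

3.15 µV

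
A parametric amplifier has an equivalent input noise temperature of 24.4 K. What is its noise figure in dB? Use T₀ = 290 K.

F = 1 + T_e/T₀ = 1 + 24.4/290 = 1.08414
NF = 10 log₁₀(1.08414) = 0.351 dB

0.351 dB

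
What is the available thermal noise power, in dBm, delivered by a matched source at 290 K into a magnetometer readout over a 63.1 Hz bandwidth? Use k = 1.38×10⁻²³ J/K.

P_n = kTB = 1.38×10⁻²³ × 290 × 6.31×10¹ = 2.53×10⁻¹⁹ W
In dBm: 10 log₁₀(2.53×10⁻¹⁹ / 10⁻³) = −156.0 dBm

−156.0 dBm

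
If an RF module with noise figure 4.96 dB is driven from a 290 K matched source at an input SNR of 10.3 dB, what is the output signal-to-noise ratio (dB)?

5.34 dB

By definition F = SNR_in/SNR_out, so in dB: SNR_out = SNR_in − NF
SNR_out = 10.3 − 4.96 = 5.34 dB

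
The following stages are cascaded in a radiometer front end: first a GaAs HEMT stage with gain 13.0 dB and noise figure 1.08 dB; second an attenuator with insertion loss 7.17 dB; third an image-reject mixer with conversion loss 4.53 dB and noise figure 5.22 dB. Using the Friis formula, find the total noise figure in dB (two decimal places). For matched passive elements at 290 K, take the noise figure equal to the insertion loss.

Convert to linear (a loss of L dB is a gain of −L dB): F_i = 10^(NF_i/10), G_i = 10^(G_i,dB/10)
  Stage 1: F_1 = 10^(1.08/10) = 1.282, G_1 = 10^(13.0/10) = 19.95
  Stage 2: F_2 = 10^(7.17/10) = 5.212, G_2 = 10^(−7.17/10) = 0.1919
  Stage 3: F_3 = 10^(5.22/10) = 3.327, G_3 = 10^(−4.53/10) = 0.3524
Friis cascade:
  F = 1.282 + (5.212 − 1)/19.95 + (3.327 − 1)/3.828 = 2.101
NF = 10 log₁₀(2.101) = 3.22 dB

3.22 dB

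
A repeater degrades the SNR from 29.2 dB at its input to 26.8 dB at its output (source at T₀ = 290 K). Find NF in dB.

NF (dB) = SNR_in(dB) − SNR_out(dB) when the source is at T₀
NF = 29.2 − 26.8 = 2.4 dB

2.4 dB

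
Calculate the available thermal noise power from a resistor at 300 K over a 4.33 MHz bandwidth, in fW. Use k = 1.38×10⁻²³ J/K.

17.9 fW

P_n = kTB = 1.38×10⁻²³ × 300 × 4.33×10⁶ = 1.79×10⁻¹⁴ W = 17.9 fW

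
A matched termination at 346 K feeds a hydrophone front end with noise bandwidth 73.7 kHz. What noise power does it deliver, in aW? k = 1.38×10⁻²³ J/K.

352 aW

P_n = kTB = 1.38×10⁻²³ × 346 × 7.37×10⁴ = 3.52×10⁻¹⁶ W = 352 aW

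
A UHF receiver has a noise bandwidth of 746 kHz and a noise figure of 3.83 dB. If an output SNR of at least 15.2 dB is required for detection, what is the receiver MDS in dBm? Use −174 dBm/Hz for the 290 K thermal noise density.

Sensitivity = −174 + 10 log₁₀(B) + NF + SNR_min
= −174 + 58.73 + 3.83 + 15.2
= −96.24 dBm → −96.2 dBm

−96.2 dBm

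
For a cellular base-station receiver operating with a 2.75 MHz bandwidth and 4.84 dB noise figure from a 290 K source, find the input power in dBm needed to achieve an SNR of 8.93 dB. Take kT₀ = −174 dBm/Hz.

Sensitivity = −174 + 10 log₁₀(B) + NF + SNR_min
= −174 + 64.39 + 4.84 + 8.93
= −95.84 dBm → −95.8 dBm

−95.8 dBm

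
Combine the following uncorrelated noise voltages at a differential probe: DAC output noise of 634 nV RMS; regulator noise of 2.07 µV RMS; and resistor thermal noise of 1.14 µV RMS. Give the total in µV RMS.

Uncorrelated sources add in power (mean-square): V_tot = √(ΣV_i²)
V_tot = √[(6.34×10⁻⁷)² + (2.07×10⁻⁶)² + (1.14×10⁻⁶)²] = 2.45×10⁻⁶ V = 2.45 µV

2.45 µV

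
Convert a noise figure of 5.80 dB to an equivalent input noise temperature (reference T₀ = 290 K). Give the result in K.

813 K

F = 10^(5.80/10) = 3.80189
T_e = (F − 1)·T₀ = (3.80189 − 1) × 290 = 813 K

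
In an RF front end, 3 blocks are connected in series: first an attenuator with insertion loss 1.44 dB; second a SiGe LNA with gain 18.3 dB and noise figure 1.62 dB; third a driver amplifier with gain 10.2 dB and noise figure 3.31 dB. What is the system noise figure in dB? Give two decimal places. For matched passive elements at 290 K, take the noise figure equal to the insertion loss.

Convert to linear (a loss of L dB is a gain of −L dB): F_i = 10^(NF_i/10), G_i = 10^(G_i,dB/10)
  Stage 1: F_1 = 10^(1.44/10) = 1.393, G_1 = 10^(−1.44/10) = 0.7178
  Stage 2: F_2 = 10^(1.62/10) = 1.452, G_2 = 10^(18.3/10) = 67.61
  Stage 3: F_3 = 10^(3.31/10) = 2.143, G_3 = 10^(10.2/10) = 10.47
Friis cascade:
  F = 1.393 + (1.452 − 1)/0.7178 + (2.143 − 1)/48.53 = 2.047
NF = 10 log₁₀(2.047) = 3.11 dB

3.11 dB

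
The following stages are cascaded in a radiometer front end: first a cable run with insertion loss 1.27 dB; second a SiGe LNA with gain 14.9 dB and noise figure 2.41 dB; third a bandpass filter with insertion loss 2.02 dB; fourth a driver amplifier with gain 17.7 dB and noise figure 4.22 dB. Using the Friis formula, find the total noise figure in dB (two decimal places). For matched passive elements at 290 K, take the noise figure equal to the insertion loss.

Convert to linear (a loss of L dB is a gain of −L dB): F_i = 10^(NF_i/10), G_i = 10^(G_i,dB/10)
  Stage 1: F_1 = 10^(1.27/10) = 1.340, G_1 = 10^(−1.27/10) = 0.7464
  Stage 2: F_2 = 10^(2.41/10) = 1.742, G_2 = 10^(14.9/10) = 30.90
  Stage 3: F_3 = 10^(2.02/10) = 1.592, G_3 = 10^(−2.02/10) = 0.6281
  Stage 4: F_4 = 10^(4.22/10) = 2.642, G_4 = 10^(17.7/10) = 58.88
Friis cascade:
  F = 1.340 + (1.742 − 1)/0.7464 + (1.592 − 1)/23.07 + (2.642 − 1)/14.49 = 2.472
NF = 10 log₁₀(2.472) = 3.93 dB

3.93 dB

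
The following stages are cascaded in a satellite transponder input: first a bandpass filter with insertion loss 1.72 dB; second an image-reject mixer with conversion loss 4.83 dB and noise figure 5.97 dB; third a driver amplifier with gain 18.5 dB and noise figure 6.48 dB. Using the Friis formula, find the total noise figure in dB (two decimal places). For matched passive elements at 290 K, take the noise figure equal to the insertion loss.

13.31 dB

Convert to linear (a loss of L dB is a gain of −L dB): F_i = 10^(NF_i/10), G_i = 10^(G_i,dB/10)
  Stage 1: F_1 = 10^(1.72/10) = 1.486, G_1 = 10^(−1.72/10) = 0.6730
  Stage 2: F_2 = 10^(5.97/10) = 3.954, G_2 = 10^(−4.83/10) = 0.3289
  Stage 3: F_3 = 10^(6.48/10) = 4.446, G_3 = 10^(18.5/10) = 70.79
Friis cascade:
  F = 1.486 + (3.954 − 1)/0.6730 + (4.446 − 1)/0.2213 = 21.45
NF = 10 log₁₀(21.45) = 13.31 dB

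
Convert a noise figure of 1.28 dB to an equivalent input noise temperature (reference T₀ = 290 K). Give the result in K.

F = 10^(1.28/10) = 1.34276
T_e = (F − 1)·T₀ = (1.34276 − 1) × 290 = 99.4 K

99.4 K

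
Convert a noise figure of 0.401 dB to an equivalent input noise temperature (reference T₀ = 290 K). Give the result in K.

28.1 K

F = 10^(0.401/10) = 1.09673
T_e = (F − 1)·T₀ = (1.09673 − 1) × 290 = 28.1 K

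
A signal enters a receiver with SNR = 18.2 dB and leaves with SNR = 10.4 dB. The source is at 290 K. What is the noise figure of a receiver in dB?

NF (dB) = SNR_in(dB) − SNR_out(dB) when the source is at T₀
NF = 18.2 − 10.4 = 7.8 dB

7.8 dB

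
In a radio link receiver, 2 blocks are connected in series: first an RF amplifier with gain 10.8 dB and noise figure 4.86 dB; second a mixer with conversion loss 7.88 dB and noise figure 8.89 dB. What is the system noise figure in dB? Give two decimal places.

5.59 dB

Convert to linear (a loss of L dB is a gain of −L dB): F_i = 10^(NF_i/10), G_i = 10^(G_i,dB/10)
  Stage 1: F_1 = 10^(4.86/10) = 3.062, G_1 = 10^(10.8/10) = 12.02
  Stage 2: F_2 = 10^(8.89/10) = 7.745, G_2 = 10^(−7.88/10) = 0.1629
Friis cascade:
  F = 3.062 + (7.745 − 1)/12.02 = 3.623
NF = 10 log₁₀(3.623) = 5.59 dB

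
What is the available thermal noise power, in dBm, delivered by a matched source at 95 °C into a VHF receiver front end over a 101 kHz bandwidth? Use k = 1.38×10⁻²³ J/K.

T = 95 °C + 273.15 = 368.15 K
P_n = kTB = 1.38×10⁻²³ × 368.15 × 1.01×10⁵ = 5.13×10⁻¹⁶ W
In dBm: 10 log₁₀(5.13×10⁻¹⁶ / 10⁻³) = −122.9 dBm

−122.9 dBm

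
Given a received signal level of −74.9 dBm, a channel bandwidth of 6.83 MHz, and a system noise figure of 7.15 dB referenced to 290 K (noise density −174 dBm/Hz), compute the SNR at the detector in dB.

23.6 dB

Noise floor: N = −174 + 10 log₁₀(B) + NF
10 log₁₀(6.83×10⁶) = 68.34 dB
N = −174 + 68.34 + 7.15 = −98.51 dBm
SNR = P_sig − N = −74.9 − (−98.51) = 23.61 dB → 23.6 dB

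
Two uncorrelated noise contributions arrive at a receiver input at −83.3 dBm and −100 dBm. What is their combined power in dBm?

Convert to linear, add, convert back:
P₁ = 4.68×10⁻¹² W, P₂ = 1.00×10⁻¹³ W
P_tot = 4.78×10⁻¹² W → 10 log₁₀(P_tot / 10⁻³) = −83.2 dBm

−83.2 dBm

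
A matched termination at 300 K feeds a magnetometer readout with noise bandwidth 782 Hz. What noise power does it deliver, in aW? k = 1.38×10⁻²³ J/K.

P_n = kTB = 1.38×10⁻²³ × 300 × 7.82×10² = 3.24×10⁻¹⁸ W = 3.24 aW

3.24 aW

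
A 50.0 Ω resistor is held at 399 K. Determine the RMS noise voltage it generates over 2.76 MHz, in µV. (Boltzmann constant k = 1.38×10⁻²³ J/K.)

V_n = √(4kTRB)
4kTRB = 4 × 1.38×10⁻²³ × 399 × 5.00×10¹ × 2.76×10⁶ = 3.04×10⁻¹² V²
V_n = √(3.04×10⁻¹²) = 1.74×10⁻⁶ V = 1.74 µV

1.74 µV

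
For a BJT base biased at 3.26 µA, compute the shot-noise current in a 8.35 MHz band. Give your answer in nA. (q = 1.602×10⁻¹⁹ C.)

I_n = √(2qI·B)
2qI·B = 2 × 1.602×10⁻¹⁹ × 3.26×10⁻⁶ × 8.35×10⁶ = 8.72×10⁻¹⁸ A²
I_n = √(8.72×10⁻¹⁸) = 2.95×10⁻⁹ A = 2.95 nA

2.95 nA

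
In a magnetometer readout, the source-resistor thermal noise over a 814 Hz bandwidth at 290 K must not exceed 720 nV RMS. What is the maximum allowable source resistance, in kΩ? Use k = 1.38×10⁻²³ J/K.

Johnson–Nyquist: V_n = √(4kTRB) ⇒ R = V_n² / (4kTB)
4kTB = 4 × 1.38×10⁻²³ × 290 × 8.14×10² = 1.30×10⁻¹⁷
R = (7.20×10⁻⁷)² / 1.30×10⁻¹⁷ = 3.98×10⁴ Ω = 39.8 kΩ

39.8 kΩ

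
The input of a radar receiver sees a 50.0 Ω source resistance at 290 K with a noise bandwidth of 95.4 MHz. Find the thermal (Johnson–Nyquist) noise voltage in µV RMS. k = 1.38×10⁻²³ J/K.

8.74 µV

V_n = √(4kTRB)
4kTRB = 4 × 1.38×10⁻²³ × 290 × 5.00×10¹ × 9.54×10⁷ = 7.64×10⁻¹¹ V²
V_n = √(7.64×10⁻¹¹) = 8.74×10⁻⁶ V = 8.74 µV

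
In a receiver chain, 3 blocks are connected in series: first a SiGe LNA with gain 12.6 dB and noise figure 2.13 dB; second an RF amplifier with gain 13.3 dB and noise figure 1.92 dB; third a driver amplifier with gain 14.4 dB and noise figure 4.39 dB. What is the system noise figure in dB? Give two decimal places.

2.22 dB

Convert to linear (a loss of L dB is a gain of −L dB): F_i = 10^(NF_i/10), G_i = 10^(G_i,dB/10)
  Stage 1: F_1 = 10^(2.13/10) = 1.633, G_1 = 10^(12.6/10) = 18.20
  Stage 2: F_2 = 10^(1.92/10) = 1.556, G_2 = 10^(13.3/10) = 21.38
  Stage 3: F_3 = 10^(4.39/10) = 2.748, G_3 = 10^(14.4/10) = 27.54
Friis cascade:
  F = 1.633 + (1.556 − 1)/18.20 + (2.748 − 1)/389.0 = 1.668
NF = 10 log₁₀(1.668) = 2.22 dB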